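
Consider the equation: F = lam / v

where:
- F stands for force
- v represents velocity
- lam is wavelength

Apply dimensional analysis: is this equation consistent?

No

F (force) has dimensions [L M T^-2].
v (velocity) has dimensions [L T^-1].
lam (wavelength) has dimensions [L].

Left side: [L M T^-2]
Right side: [T]

The two sides have different dimensions, so the equation is NOT dimensionally consistent.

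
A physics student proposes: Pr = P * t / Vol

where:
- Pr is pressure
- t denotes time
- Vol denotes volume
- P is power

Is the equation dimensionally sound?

Yes

Pr (pressure) has dimensions [L^-1 M T^-2].
t (time) has dimensions [T].
Vol (volume) has dimensions [L^3].
P (power) has dimensions [L^2 M T^-3].

Left side: [L^-1 M T^-2]
Right side: [L^-1 M T^-2]

Both sides have the same dimensions, so the equation is dimensionally consistent.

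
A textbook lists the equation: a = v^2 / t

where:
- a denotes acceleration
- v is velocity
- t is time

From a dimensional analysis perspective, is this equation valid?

No

a (acceleration) has dimensions [L T^-2].
v (velocity) has dimensions [L T^-1].
t (time) has dimensions [T].

Left side: [L T^-2]
Right side: [L^2 T^-3]

The two sides have different dimensions, so the equation is NOT dimensionally consistent.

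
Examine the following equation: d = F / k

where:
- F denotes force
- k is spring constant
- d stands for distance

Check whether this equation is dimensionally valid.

Yes

F (force) has dimensions [L M T^-2].
k (spring constant) has dimensions [M T^-2].
d (distance) has dimensions [L].

Left side: [L]
Right side: [L]

Both sides have the same dimensions, so the equation is dimensionally consistent.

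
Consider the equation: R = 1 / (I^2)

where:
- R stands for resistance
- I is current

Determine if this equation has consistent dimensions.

No

R (resistance) has dimensions [I^-2 L^2 M T^-3].
I (current) has dimensions [I].

Left side: [I^-2 L^2 M T^-3]
Right side: [I^-2]

The two sides have different dimensions, so the equation is NOT dimensionally consistent.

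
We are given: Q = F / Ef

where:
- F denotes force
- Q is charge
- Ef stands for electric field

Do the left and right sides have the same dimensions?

Yes

F (force) has dimensions [L M T^-2].
Q (charge) has dimensions [I T].
Ef (electric field) has dimensions [I^-1 L M T^-3].

Left side: [I T]
Right side: [I T]

Both sides have the same dimensions, so the equation is dimensionally consistent.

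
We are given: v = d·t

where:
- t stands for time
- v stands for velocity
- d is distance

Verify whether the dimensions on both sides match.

No

t (time) has dimensions [T].
v (velocity) has dimensions [L T^-1].
d (distance) has dimensions [L].

Left side: [L T^-1]
Right side: [L T]

The two sides have different dimensions, so the equation is NOT dimensionally consistent.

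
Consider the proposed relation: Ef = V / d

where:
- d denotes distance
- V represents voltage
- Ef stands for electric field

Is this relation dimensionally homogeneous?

Yes

d (distance) has dimensions [L].
V (voltage) has dimensions [I^-1 L^2 M T^-3].
Ef (electric field) has dimensions [I^-1 L M T^-3].

Left side: [I^-1 L M T^-3]
Right side: [I^-1 L M T^-3]

Both sides have the same dimensions, so the equation is dimensionally consistent.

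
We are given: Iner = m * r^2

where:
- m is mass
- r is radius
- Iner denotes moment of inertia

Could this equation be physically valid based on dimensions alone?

Yes

m (mass) has dimensions [M].
r (radius) has dimensions [L].
Iner (moment of inertia) has dimensions [L^2 M].

Left side: [L^2 M]
Right side: [L^2 M]

Both sides have the same dimensions, so the equation is dimensionally consistent.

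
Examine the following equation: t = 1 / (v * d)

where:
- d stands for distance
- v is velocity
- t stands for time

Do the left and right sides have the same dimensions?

No

d (distance) has dimensions [L].
v (velocity) has dimensions [L T^-1].
t (time) has dimensions [T].

Left side: [T]
Right side: [L^-2 T]

The two sides have different dimensions, so the equation is NOT dimensionally consistent.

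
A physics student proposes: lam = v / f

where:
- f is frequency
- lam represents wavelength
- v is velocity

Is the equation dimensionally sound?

Yes

f (frequency) has dimensions [T^-1].
lam (wavelength) has dimensions [L].
v (velocity) has dimensions [L T^-1].

Left side: [L]
Right side: [L]

Both sides have the same dimensions, so the equation is dimensionally consistent.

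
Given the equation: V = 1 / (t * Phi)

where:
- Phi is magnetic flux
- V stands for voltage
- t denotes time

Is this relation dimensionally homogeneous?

No

Phi (magnetic flux) has dimensions [I^-1 L^2 M T^-2].
V (voltage) has dimensions [I^-1 L^2 M T^-3].
t (time) has dimensions [T].

Left side: [I^-1 L^2 M T^-3]
Right side: [I L^-2 M^-1 T]

The two sides have different dimensions, so the equation is NOT dimensionally consistent.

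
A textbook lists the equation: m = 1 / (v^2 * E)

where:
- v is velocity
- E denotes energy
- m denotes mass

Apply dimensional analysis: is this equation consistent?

No

v (velocity) has dimensions [L T^-1].
E (energy) has dimensions [L^2 M T^-2].
m (mass) has dimensions [M].

Left side: [M]
Right side: [L^-4 M^-1 T^4]

The two sides have different dimensions, so the equation is NOT dimensionally consistent.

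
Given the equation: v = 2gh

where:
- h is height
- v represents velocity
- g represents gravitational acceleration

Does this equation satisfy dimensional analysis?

No

h (height) has dimensions [L].
v (velocity) has dimensions [L T^-1].
g (gravitational acceleration) has dimensions [L T^-2].

Left side: [L T^-1]
Right side: [L^2 T^-2]

The two sides have different dimensions, so the equation is NOT dimensionally consistent.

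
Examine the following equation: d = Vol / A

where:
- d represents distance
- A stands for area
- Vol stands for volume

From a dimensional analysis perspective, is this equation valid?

Yes

d (distance) has dimensions [L].
A (area) has dimensions [L^2].
Vol (volume) has dimensions [L^3].

Left side: [L]
Right side: [L]

Both sides have the same dimensions, so the equation is dimensionally consistent.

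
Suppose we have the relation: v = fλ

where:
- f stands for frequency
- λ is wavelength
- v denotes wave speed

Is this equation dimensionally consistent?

Yes

f (frequency) has dimensions [T^-1].
λ (wavelength) has dimensions [L].
v (wave speed) has dimensions [L T^-1].

Left side: [L T^-1]
Right side: [L T^-1]

Both sides have the same dimensions, so the equation is dimensionally consistent.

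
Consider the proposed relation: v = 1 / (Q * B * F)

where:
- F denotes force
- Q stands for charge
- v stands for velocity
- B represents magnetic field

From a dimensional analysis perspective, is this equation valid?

No

F (force) has dimensions [L M T^-2].
Q (charge) has dimensions [I T].
v (velocity) has dimensions [L T^-1].
B (magnetic field) has dimensions [I^-1 M T^-2].

Left side: [L T^-1]
Right side: [L^-1 M^-2 T^3]

The two sides have different dimensions, so the equation is NOT dimensionally consistent.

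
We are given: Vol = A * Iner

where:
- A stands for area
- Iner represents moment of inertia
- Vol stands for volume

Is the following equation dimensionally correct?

No

A (area) has dimensions [L^2].
Iner (moment of inertia) has dimensions [L^2 M].
Vol (volume) has dimensions [L^3].

Left side: [L^3]
Right side: [L^4 M]

The two sides have different dimensions, so the equation is NOT dimensionally consistent.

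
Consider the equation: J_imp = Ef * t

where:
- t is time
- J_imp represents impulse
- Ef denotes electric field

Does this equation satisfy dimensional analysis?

No

t (time) has dimensions [T].
J_imp (impulse) has dimensions [L M T^-1].
Ef (electric field) has dimensions [I^-1 L M T^-3].

Left side: [L M T^-1]
Right side: [I^-1 L M T^-2]

The two sides have different dimensions, so the equation is NOT dimensionally consistent.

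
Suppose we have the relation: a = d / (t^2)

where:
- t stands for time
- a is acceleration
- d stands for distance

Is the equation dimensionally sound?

Yes

t (time) has dimensions [T].
a (acceleration) has dimensions [L T^-2].
d (distance) has dimensions [L].

Left side: [L T^-2]
Right side: [L T^-2]

Both sides have the same dimensions, so the equation is dimensionally consistent.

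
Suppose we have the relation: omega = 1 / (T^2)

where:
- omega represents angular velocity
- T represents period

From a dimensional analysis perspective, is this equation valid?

No

omega (angular velocity) has dimensions [T^-1].
T (period) has dimensions [T].

Left side: [T^-1]
Right side: [T^-2]

The two sides have different dimensions, so the equation is NOT dimensionally consistent.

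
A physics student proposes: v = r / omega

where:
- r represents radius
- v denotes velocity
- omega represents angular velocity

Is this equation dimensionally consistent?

No

r (radius) has dimensions [L].
v (velocity) has dimensions [L T^-1].
omega (angular velocity) has dimensions [T^-1].

Left side: [L T^-1]
Right side: [L T]

The two sides have different dimensions, so the equation is NOT dimensionally consistent.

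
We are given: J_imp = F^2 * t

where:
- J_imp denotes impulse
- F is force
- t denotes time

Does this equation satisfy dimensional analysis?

No

J_imp (impulse) has dimensions [L M T^-1].
F (force) has dimensions [L M T^-2].
t (time) has dimensions [T].

Left side: [L M T^-1]
Right side: [L^2 M^2 T^-3]

The two sides have different dimensions, so the equation is NOT dimensionally consistent.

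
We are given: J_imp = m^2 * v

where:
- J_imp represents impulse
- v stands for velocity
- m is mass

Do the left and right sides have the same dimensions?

No

J_imp (impulse) has dimensions [L M T^-1].
v (velocity) has dimensions [L T^-1].
m (mass) has dimensions [M].

Left side: [L M T^-1]
Right side: [L M^2 T^-1]

The two sides have different dimensions, so the equation is NOT dimensionally consistent.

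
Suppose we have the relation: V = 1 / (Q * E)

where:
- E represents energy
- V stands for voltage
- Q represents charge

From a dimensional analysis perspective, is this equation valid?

No

E (energy) has dimensions [L^2 M T^-2].
V (voltage) has dimensions [I^-1 L^2 M T^-3].
Q (charge) has dimensions [I T].

Left side: [I^-1 L^2 M T^-3]
Right side: [I^-1 L^-2 M^-1 T]

The two sides have different dimensions, so the equation is NOT dimensionally consistent.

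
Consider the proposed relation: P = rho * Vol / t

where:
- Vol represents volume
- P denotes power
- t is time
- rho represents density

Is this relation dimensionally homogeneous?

No

Vol (volume) has dimensions [L^3].
P (power) has dimensions [L^2 M T^-3].
t (time) has dimensions [T].
rho (density) has dimensions [L^-3 M].

Left side: [L^2 M T^-3]
Right side: [M T^-1]

The two sides have different dimensions, so the equation is NOT dimensionally consistent.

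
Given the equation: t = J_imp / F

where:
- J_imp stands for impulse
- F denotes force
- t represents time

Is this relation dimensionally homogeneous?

Yes

J_imp (impulse) has dimensions [L M T^-1].
F (force) has dimensions [L M T^-2].
t (time) has dimensions [T].

Left side: [T]
Right side: [T]

Both sides have the same dimensions, so the equation is dimensionally consistent.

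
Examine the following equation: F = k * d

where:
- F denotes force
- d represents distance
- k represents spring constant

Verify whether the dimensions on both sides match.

Yes

F (force) has dimensions [L M T^-2].
d (distance) has dimensions [L].
k (spring constant) has dimensions [M T^-2].

Left side: [L M T^-2]
Right side: [L M T^-2]

Both sides have the same dimensions, so the equation is dimensionally consistent.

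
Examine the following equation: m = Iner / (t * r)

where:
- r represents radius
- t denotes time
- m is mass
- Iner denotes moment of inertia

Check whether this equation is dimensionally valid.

No

r (radius) has dimensions [L].
t (time) has dimensions [T].
m (mass) has dimensions [M].
Iner (moment of inertia) has dimensions [L^2 M].

Left side: [M]
Right side: [L M T^-1]

The two sides have different dimensions, so the equation is NOT dimensionally consistent.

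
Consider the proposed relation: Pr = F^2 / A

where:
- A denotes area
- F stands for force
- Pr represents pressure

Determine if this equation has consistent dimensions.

No

A (area) has dimensions [L^2].
F (force) has dimensions [L M T^-2].
Pr (pressure) has dimensions [L^-1 M T^-2].

Left side: [L^-1 M T^-2]
Right side: [M^2 T^-4]

The two sides have different dimensions, so the equation is NOT dimensionally consistent.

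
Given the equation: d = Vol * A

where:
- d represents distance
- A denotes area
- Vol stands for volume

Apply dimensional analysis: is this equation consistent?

No

d (distance) has dimensions [L].
A (area) has dimensions [L^2].
Vol (volume) has dimensions [L^3].

Left side: [L]
Right side: [L^5]

The two sides have different dimensions, so the equation is NOT dimensionally consistent.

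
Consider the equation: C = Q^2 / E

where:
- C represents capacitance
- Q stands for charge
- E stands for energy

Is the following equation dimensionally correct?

Yes

C (capacitance) has dimensions [I^2 L^-2 M^-1 T^4].
Q (charge) has dimensions [I T].
E (energy) has dimensions [L^2 M T^-2].

Left side: [I^2 L^-2 M^-1 T^4]
Right side: [I^2 L^-2 M^-1 T^4]

Both sides have the same dimensions, so the equation is dimensionally consistent.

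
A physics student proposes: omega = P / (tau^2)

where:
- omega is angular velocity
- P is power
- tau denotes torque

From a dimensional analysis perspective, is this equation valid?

No

omega (angular velocity) has dimensions [T^-1].
P (power) has dimensions [L^2 M T^-3].
tau (torque) has dimensions [L^2 M T^-2].

Left side: [T^-1]
Right side: [L^-2 M^-1 T]

The two sides have different dimensions, so the equation is NOT dimensionally consistent.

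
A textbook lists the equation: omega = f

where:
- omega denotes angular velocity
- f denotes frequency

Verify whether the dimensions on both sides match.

Yes

omega (angular velocity) has dimensions [T^-1].
f (frequency) has dimensions [T^-1].

Left side: [T^-1]
Right side: [T^-1]

Both sides have the same dimensions, so the equation is dimensionally consistent.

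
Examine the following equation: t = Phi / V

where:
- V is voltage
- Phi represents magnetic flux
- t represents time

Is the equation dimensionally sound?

Yes

V (voltage) has dimensions [I^-1 L^2 M T^-3].
Phi (magnetic flux) has dimensions [I^-1 L^2 M T^-2].
t (time) has dimensions [T].

Left side: [T]
Right side: [T]

Both sides have the same dimensions, so the equation is dimensionally consistent.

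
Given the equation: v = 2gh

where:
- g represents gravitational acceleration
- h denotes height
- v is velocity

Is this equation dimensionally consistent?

No

g (gravitational acceleration) has dimensions [L T^-2].
h (height) has dimensions [L].
v (velocity) has dimensions [L T^-1].

Left side: [L T^-1]
Right side: [L^2 T^-2]

The two sides have different dimensions, so the equation is NOT dimensionally consistent.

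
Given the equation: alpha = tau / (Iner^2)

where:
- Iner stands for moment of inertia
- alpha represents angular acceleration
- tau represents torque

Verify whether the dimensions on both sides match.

No

Iner (moment of inertia) has dimensions [L^2 M].
alpha (angular acceleration) has dimensions [T^-2].
tau (torque) has dimensions [L^2 M T^-2].

Left side: [T^-2]
Right side: [L^-2 M^-1 T^-2]

The two sides have different dimensions, so the equation is NOT dimensionally consistent.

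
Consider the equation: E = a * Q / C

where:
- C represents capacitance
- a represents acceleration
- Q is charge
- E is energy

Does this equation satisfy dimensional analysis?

No

C (capacitance) has dimensions [I^2 L^-2 M^-1 T^4].
a (acceleration) has dimensions [L T^-2].
Q (charge) has dimensions [I T].
E (energy) has dimensions [L^2 M T^-2].

Left side: [L^2 M T^-2]
Right side: [I^-1 L^3 M T^-5]

The two sides have different dimensions, so the equation is NOT dimensionally consistent.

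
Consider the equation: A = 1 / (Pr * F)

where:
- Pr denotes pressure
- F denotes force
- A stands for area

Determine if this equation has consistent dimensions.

No

Pr (pressure) has dimensions [L^-1 M T^-2].
F (force) has dimensions [L M T^-2].
A (area) has dimensions [L^2].

Left side: [L^2]
Right side: [M^-2 T^4]

The two sides have different dimensions, so the equation is NOT dimensionally consistent.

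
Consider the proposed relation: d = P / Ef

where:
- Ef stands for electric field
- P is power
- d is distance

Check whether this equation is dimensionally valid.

No

Ef (electric field) has dimensions [I^-1 L M T^-3].
P (power) has dimensions [L^2 M T^-3].
d (distance) has dimensions [L].

Left side: [L]
Right side: [I L]

The two sides have different dimensions, so the equation is NOT dimensionally consistent.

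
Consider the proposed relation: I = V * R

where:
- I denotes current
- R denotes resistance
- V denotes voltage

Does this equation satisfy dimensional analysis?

No

I (current) has dimensions [I].
R (resistance) has dimensions [I^-2 L^2 M T^-3].
V (voltage) has dimensions [I^-1 L^2 M T^-3].

Left side: [I]
Right side: [I^-3 L^4 M^2 T^-6]

The two sides have different dimensions, so the equation is NOT dimensionally consistent.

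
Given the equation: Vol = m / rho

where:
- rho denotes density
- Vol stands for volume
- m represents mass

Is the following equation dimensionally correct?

Yes

rho (density) has dimensions [L^-3 M].
Vol (volume) has dimensions [L^3].
m (mass) has dimensions [M].

Left side: [L^3]
Right side: [L^3]

Both sides have the same dimensions, so the equation is dimensionally consistent.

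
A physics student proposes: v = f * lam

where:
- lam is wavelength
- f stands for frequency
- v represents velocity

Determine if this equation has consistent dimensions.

Yes

lam (wavelength) has dimensions [L].
f (frequency) has dimensions [T^-1].
v (velocity) has dimensions [L T^-1].

Left side: [L T^-1]
Right side: [L T^-1]

Both sides have the same dimensions, so the equation is dimensionally consistent.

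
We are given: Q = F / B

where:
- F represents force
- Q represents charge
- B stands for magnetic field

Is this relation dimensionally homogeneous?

No

F (force) has dimensions [L M T^-2].
Q (charge) has dimensions [I T].
B (magnetic field) has dimensions [I^-1 M T^-2].

Left side: [I T]
Right side: [I L]

The two sides have different dimensions, so the equation is NOT dimensionally consistent.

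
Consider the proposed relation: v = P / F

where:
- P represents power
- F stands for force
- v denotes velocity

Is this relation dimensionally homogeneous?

Yes

P (power) has dimensions [L^2 M T^-3].
F (force) has dimensions [L M T^-2].
v (velocity) has dimensions [L T^-1].

Left side: [L T^-1]
Right side: [L T^-1]

Both sides have the same dimensions, so the equation is dimensionally consistent.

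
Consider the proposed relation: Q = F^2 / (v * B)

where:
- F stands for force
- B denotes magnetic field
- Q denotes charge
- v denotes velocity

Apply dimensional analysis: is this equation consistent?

No

F (force) has dimensions [L M T^-2].
B (magnetic field) has dimensions [I^-1 M T^-2].
Q (charge) has dimensions [I T].
v (velocity) has dimensions [L T^-1].

Left side: [I T]
Right side: [I L M T^-1]

The two sides have different dimensions, so the equation is NOT dimensionally consistent.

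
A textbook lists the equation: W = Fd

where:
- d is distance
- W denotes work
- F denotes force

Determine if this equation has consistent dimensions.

Yes

d (distance) has dimensions [L].
W (work) has dimensions [L^2 M T^-2].
F (force) has dimensions [L M T^-2].

Left side: [L^2 M T^-2]
Right side: [L^2 M T^-2]

Both sides have the same dimensions, so the equation is dimensionally consistent.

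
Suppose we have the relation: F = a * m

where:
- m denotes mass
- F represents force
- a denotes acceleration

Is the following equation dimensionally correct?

Yes

m (mass) has dimensions [M].
F (force) has dimensions [L M T^-2].
a (acceleration) has dimensions [L T^-2].

Left side: [L M T^-2]
Right side: [L M T^-2]

Both sides have the same dimensions, so the equation is dimensionally consistent.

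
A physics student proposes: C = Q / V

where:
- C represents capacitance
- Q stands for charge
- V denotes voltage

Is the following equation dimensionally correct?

Yes

C (capacitance) has dimensions [I^2 L^-2 M^-1 T^4].
Q (charge) has dimensions [I T].
V (voltage) has dimensions [I^-1 L^2 M T^-3].

Left side: [I^2 L^-2 M^-1 T^4]
Right side: [I^2 L^-2 M^-1 T^4]

Both sides have the same dimensions, so the equation is dimensionally consistent.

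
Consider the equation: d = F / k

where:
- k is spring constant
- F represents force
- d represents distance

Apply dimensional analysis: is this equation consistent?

Yes

k (spring constant) has dimensions [M T^-2].
F (force) has dimensions [L M T^-2].
d (distance) has dimensions [L].

Left side: [L]
Right side: [L]

Both sides have the same dimensions, so the equation is dimensionally consistent.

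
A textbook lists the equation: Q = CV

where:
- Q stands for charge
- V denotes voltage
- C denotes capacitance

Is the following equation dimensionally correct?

Yes

Q (charge) has dimensions [I T].
V (voltage) has dimensions [I^-1 L^2 M T^-3].
C (capacitance) has dimensions [I^2 L^-2 M^-1 T^4].

Left side: [I T]
Right side: [I T]

Both sides have the same dimensions, so the equation is dimensionally consistent.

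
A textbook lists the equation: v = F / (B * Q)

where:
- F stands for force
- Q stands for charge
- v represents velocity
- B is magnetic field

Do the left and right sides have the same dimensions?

Yes

F (force) has dimensions [L M T^-2].
Q (charge) has dimensions [I T].
v (velocity) has dimensions [L T^-1].
B (magnetic field) has dimensions [I^-1 M T^-2].

Left side: [L T^-1]
Right side: [L T^-1]

Both sides have the same dimensions, so the equation is dimensionally consistent.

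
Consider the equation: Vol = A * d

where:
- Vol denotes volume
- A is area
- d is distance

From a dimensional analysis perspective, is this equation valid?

Yes

Vol (volume) has dimensions [L^3].
A (area) has dimensions [L^2].
d (distance) has dimensions [L].

Left side: [L^3]
Right side: [L^3]

Both sides have the same dimensions, so the equation is dimensionally consistent.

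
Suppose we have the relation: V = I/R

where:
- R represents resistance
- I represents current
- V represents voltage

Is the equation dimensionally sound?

No

R (resistance) has dimensions [I^-2 L^2 M T^-3].
I (current) has dimensions [I].
V (voltage) has dimensions [I^-1 L^2 M T^-3].

Left side: [I^-1 L^2 M T^-3]
Right side: [I^3 L^-2 M^-1 T^3]

The two sides have different dimensions, so the equation is NOT dimensionally consistent.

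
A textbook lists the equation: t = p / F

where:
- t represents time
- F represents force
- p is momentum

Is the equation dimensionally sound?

Yes

t (time) has dimensions [T].
F (force) has dimensions [L M T^-2].
p (momentum) has dimensions [L M T^-1].

Left side: [T]
Right side: [T]

Both sides have the same dimensions, so the equation is dimensionally consistent.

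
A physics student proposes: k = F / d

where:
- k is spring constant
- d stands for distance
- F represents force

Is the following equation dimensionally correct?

Yes

k (spring constant) has dimensions [M T^-2].
d (distance) has dimensions [L].
F (force) has dimensions [L M T^-2].

Left side: [M T^-2]
Right side: [M T^-2]

Both sides have the same dimensions, so the equation is dimensionally consistent.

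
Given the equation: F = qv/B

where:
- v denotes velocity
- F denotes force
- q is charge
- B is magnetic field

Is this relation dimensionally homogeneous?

No

v (velocity) has dimensions [L T^-1].
F (force) has dimensions [L M T^-2].
q (charge) has dimensions [I T].
B (magnetic field) has dimensions [I^-1 M T^-2].

Left side: [L M T^-2]
Right side: [I^2 L M^-1 T^2]

The two sides have different dimensions, so the equation is NOT dimensionally consistent.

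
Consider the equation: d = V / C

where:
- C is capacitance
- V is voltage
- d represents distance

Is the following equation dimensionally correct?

No

C (capacitance) has dimensions [I^2 L^-2 M^-1 T^4].
V (voltage) has dimensions [I^-1 L^2 M T^-3].
d (distance) has dimensions [L].

Left side: [L]
Right side: [I^-3 L^4 M^2 T^-7]

The two sides have different dimensions, so the equation is NOT dimensionally consistent.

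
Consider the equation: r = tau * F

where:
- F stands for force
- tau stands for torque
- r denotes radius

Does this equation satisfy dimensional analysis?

No

F (force) has dimensions [L M T^-2].
tau (torque) has dimensions [L^2 M T^-2].
r (radius) has dimensions [L].

Left side: [L]
Right side: [L^3 M^2 T^-4]

The two sides have different dimensions, so the equation is NOT dimensionally consistent.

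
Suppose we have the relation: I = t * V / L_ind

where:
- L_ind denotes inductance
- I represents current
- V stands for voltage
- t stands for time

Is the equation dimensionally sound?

Yes

L_ind (inductance) has dimensions [I^-2 L^2 M T^-2].
I (current) has dimensions [I].
V (voltage) has dimensions [I^-1 L^2 M T^-3].
t (time) has dimensions [T].

Left side: [I]
Right side: [I]

Both sides have the same dimensions, so the equation is dimensionally consistent.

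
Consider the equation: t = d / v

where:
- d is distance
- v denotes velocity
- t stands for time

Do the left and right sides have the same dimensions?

Yes

d (distance) has dimensions [L].
v (velocity) has dimensions [L T^-1].
t (time) has dimensions [T].

Left side: [T]
Right side: [T]

Both sides have the same dimensions, so the equation is dimensionally consistent.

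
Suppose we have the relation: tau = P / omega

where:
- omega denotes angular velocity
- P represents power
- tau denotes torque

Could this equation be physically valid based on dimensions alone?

Yes

omega (angular velocity) has dimensions [T^-1].
P (power) has dimensions [L^2 M T^-3].
tau (torque) has dimensions [L^2 M T^-2].

Left side: [L^2 M T^-2]
Right side: [L^2 M T^-2]

Both sides have the same dimensions, so the equation is dimensionally consistent.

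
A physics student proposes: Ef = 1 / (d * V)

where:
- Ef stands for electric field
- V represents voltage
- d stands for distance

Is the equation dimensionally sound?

No

Ef (electric field) has dimensions [I^-1 L M T^-3].
V (voltage) has dimensions [I^-1 L^2 M T^-3].
d (distance) has dimensions [L].

Left side: [I^-1 L M T^-3]
Right side: [I L^-3 M^-1 T^3]

The two sides have different dimensions, so the equation is NOT dimensionally consistent.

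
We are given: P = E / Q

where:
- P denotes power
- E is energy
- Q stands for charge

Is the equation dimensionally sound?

No

P (power) has dimensions [L^2 M T^-3].
E (energy) has dimensions [L^2 M T^-2].
Q (charge) has dimensions [I T].

Left side: [L^2 M T^-3]
Right side: [I^-1 L^2 M T^-3]

The two sides have different dimensions, so the equation is NOT dimensionally consistent.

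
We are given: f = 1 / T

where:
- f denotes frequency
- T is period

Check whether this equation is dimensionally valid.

Yes

f (frequency) has dimensions [T^-1].
T (period) has dimensions [T].

Left side: [T^-1]
Right side: [T^-1]

Both sides have the same dimensions, so the equation is dimensionally consistent.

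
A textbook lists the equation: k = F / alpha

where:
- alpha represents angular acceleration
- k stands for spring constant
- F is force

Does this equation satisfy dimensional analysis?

No

alpha (angular acceleration) has dimensions [T^-2].
k (spring constant) has dimensions [M T^-2].
F (force) has dimensions [L M T^-2].

Left side: [M T^-2]
Right side: [L M]

The two sides have different dimensions, so the equation is NOT dimensionally consistent.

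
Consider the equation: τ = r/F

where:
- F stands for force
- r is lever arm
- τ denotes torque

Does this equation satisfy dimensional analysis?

No

F (force) has dimensions [L M T^-2].
r (lever arm) has dimensions [L].
τ (torque) has dimensions [L^2 M T^-2].

Left side: [L^2 M T^-2]
Right side: [M^-1 T^2]

The two sides have different dimensions, so the equation is NOT dimensionally consistent.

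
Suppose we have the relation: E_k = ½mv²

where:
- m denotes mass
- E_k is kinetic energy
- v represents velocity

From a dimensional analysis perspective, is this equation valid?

Yes

m (mass) has dimensions [M].
E_k (kinetic energy) has dimensions [L^2 M T^-2].
v (velocity) has dimensions [L T^-1].

Left side: [L^2 M T^-2]
Right side: [L^2 M T^-2]

Both sides have the same dimensions, so the equation is dimensionally consistent.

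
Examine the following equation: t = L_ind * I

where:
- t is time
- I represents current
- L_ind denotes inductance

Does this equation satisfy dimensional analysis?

No

t (time) has dimensions [T].
I (current) has dimensions [I].
L_ind (inductance) has dimensions [I^-2 L^2 M T^-2].

Left side: [T]
Right side: [I^-1 L^2 M T^-2]

The two sides have different dimensions, so the equation is NOT dimensionally consistent.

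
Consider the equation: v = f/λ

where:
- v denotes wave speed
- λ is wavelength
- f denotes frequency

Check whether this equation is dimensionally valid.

No

v (wave speed) has dimensions [L T^-1].
λ (wavelength) has dimensions [L].
f (frequency) has dimensions [T^-1].

Left side: [L T^-1]
Right side: [L^-1 T^-1]

The two sides have different dimensions, so the equation is NOT dimensionally consistent.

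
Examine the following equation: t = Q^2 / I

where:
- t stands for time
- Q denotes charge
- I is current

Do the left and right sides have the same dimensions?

No

t (time) has dimensions [T].
Q (charge) has dimensions [I T].
I (current) has dimensions [I].

Left side: [T]
Right side: [I T^2]

The two sides have different dimensions, so the equation is NOT dimensionally consistent.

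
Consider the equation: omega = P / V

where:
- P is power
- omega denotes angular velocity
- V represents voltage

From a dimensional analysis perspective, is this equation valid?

No

P (power) has dimensions [L^2 M T^-3].
omega (angular velocity) has dimensions [T^-1].
V (voltage) has dimensions [I^-1 L^2 M T^-3].

Left side: [T^-1]
Right side: [I]

The two sides have different dimensions, so the equation is NOT dimensionally consistent.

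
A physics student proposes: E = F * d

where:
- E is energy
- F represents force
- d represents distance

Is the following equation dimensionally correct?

Yes

E (energy) has dimensions [L^2 M T^-2].
F (force) has dimensions [L M T^-2].
d (distance) has dimensions [L].

Left side: [L^2 M T^-2]
Right side: [L^2 M T^-2]

Both sides have the same dimensions, so the equation is dimensionally consistent.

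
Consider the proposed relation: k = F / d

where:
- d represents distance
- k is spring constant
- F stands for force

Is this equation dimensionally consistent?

Yes

d (distance) has dimensions [L].
k (spring constant) has dimensions [M T^-2].
F (force) has dimensions [L M T^-2].

Left side: [M T^-2]
Right side: [M T^-2]

Both sides have the same dimensions, so the equation is dimensionally consistent.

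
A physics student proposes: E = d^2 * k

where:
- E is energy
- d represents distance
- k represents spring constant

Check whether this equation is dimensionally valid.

Yes

E (energy) has dimensions [L^2 M T^-2].
d (distance) has dimensions [L].
k (spring constant) has dimensions [M T^-2].

Left side: [L^2 M T^-2]
Right side: [L^2 M T^-2]

Both sides have the same dimensions, so the equation is dimensionally consistent.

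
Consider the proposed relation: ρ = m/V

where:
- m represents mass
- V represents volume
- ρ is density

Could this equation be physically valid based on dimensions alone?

Yes

m (mass) has dimensions [M].
V (volume) has dimensions [L^3].
ρ (density) has dimensions [L^-3 M].

Left side: [L^-3 M]
Right side: [L^-3 M]

Both sides have the same dimensions, so the equation is dimensionally consistent.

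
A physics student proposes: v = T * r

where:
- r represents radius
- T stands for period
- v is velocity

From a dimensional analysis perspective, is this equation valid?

No

r (radius) has dimensions [L].
T (period) has dimensions [T].
v (velocity) has dimensions [L T^-1].

Left side: [L T^-1]
Right side: [L T]

The two sides have different dimensions, so the equation is NOT dimensionally consistent.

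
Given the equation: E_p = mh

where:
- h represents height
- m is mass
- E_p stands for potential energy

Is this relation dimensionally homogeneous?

No

h (height) has dimensions [L].
m (mass) has dimensions [M].
E_p (potential energy) has dimensions [L^2 M T^-2].

Left side: [L^2 M T^-2]
Right side: [L M]

The two sides have different dimensions, so the equation is NOT dimensionally consistent.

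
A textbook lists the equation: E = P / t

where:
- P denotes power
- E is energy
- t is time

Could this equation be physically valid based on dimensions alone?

No

P (power) has dimensions [L^2 M T^-3].
E (energy) has dimensions [L^2 M T^-2].
t (time) has dimensions [T].

Left side: [L^2 M T^-2]
Right side: [L^2 M T^-4]

The two sides have different dimensions, so the equation is NOT dimensionally consistent.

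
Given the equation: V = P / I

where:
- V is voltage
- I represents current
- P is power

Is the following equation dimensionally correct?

Yes

V (voltage) has dimensions [I^-1 L^2 M T^-3].
I (current) has dimensions [I].
P (power) has dimensions [L^2 M T^-3].

Left side: [I^-1 L^2 M T^-3]
Right side: [I^-1 L^2 M T^-3]

Both sides have the same dimensions, so the equation is dimensionally consistent.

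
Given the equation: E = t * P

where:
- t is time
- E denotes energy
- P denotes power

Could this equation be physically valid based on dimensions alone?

Yes

t (time) has dimensions [T].
E (energy) has dimensions [L^2 M T^-2].
P (power) has dimensions [L^2 M T^-3].

Left side: [L^2 M T^-2]
Right side: [L^2 M T^-2]

Both sides have the same dimensions, so the equation is dimensionally consistent.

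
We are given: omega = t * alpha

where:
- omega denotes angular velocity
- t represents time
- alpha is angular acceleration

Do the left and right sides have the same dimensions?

Yes

omega (angular velocity) has dimensions [T^-1].
t (time) has dimensions [T].
alpha (angular acceleration) has dimensions [T^-2].

Left side: [T^-1]
Right side: [T^-1]

Both sides have the same dimensions, so the equation is dimensionally consistent.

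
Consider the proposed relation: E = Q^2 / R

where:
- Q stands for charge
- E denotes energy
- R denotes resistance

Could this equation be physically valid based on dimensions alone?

No

Q (charge) has dimensions [I T].
E (energy) has dimensions [L^2 M T^-2].
R (resistance) has dimensions [I^-2 L^2 M T^-3].

Left side: [L^2 M T^-2]
Right side: [I^4 L^-2 M^-1 T^5]

The two sides have different dimensions, so the equation is NOT dimensionally consistent.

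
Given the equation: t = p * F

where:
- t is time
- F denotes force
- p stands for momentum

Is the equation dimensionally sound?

No

t (time) has dimensions [T].
F (force) has dimensions [L M T^-2].
p (momentum) has dimensions [L M T^-1].

Left side: [T]
Right side: [L^2 M^2 T^-3]

The two sides have different dimensions, so the equation is NOT dimensionally consistent.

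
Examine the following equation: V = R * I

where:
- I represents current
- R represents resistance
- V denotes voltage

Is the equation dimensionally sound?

Yes

I (current) has dimensions [I].
R (resistance) has dimensions [I^-2 L^2 M T^-3].
V (voltage) has dimensions [I^-1 L^2 M T^-3].

Left side: [I^-1 L^2 M T^-3]
Right side: [I^-1 L^2 M T^-3]

Both sides have the same dimensions, so the equation is dimensionally consistent.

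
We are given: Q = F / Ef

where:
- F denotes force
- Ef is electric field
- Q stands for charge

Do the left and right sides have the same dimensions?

Yes

F (force) has dimensions [L M T^-2].
Ef (electric field) has dimensions [I^-1 L M T^-3].
Q (charge) has dimensions [I T].

Left side: [I T]
Right side: [I T]

Both sides have the same dimensions, so the equation is dimensionally consistent.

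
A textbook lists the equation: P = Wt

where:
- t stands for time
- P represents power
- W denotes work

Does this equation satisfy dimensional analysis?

No

t (time) has dimensions [T].
P (power) has dimensions [L^2 M T^-3].
W (work) has dimensions [L^2 M T^-2].

Left side: [L^2 M T^-3]
Right side: [L^2 M T^-1]

The two sides have different dimensions, so the equation is NOT dimensionally consistent.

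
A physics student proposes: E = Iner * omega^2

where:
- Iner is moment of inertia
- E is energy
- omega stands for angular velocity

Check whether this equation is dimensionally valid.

Yes

Iner (moment of inertia) has dimensions [L^2 M].
E (energy) has dimensions [L^2 M T^-2].
omega (angular velocity) has dimensions [T^-1].

Left side: [L^2 M T^-2]
Right side: [L^2 M T^-2]

Both sides have the same dimensions, so the equation is dimensionally consistent.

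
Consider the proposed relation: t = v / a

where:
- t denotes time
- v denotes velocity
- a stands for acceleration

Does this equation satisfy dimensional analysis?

Yes

t (time) has dimensions [T].
v (velocity) has dimensions [L T^-1].
a (acceleration) has dimensions [L T^-2].

Left side: [T]
Right side: [T]

Both sides have the same dimensions, so the equation is dimensionally consistent.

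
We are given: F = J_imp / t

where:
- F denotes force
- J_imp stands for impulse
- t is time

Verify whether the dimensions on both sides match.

Yes

F (force) has dimensions [L M T^-2].
J_imp (impulse) has dimensions [L M T^-1].
t (time) has dimensions [T].

Left side: [L M T^-2]
Right side: [L M T^-2]

Both sides have the same dimensions, so the equation is dimensionally consistent.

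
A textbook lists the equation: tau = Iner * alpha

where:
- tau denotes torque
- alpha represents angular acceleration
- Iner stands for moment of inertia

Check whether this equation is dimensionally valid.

Yes

tau (torque) has dimensions [L^2 M T^-2].
alpha (angular acceleration) has dimensions [T^-2].
Iner (moment of inertia) has dimensions [L^2 M].

Left side: [L^2 M T^-2]
Right side: [L^2 M T^-2]

Both sides have the same dimensions, so the equation is dimensionally consistent.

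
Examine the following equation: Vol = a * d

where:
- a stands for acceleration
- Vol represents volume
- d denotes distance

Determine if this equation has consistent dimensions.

No

a (acceleration) has dimensions [L T^-2].
Vol (volume) has dimensions [L^3].
d (distance) has dimensions [L].

Left side: [L^3]
Right side: [L^2 T^-2]

The two sides have different dimensions, so the equation is NOT dimensionally consistent.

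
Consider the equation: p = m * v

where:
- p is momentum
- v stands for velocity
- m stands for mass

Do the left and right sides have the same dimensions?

Yes

p (momentum) has dimensions [L M T^-1].
v (velocity) has dimensions [L T^-1].
m (mass) has dimensions [M].

Left side: [L M T^-1]
Right side: [L M T^-1]

Both sides have the same dimensions, so the equation is dimensionally consistent.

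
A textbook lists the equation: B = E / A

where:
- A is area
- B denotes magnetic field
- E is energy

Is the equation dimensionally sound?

No

A (area) has dimensions [L^2].
B (magnetic field) has dimensions [I^-1 M T^-2].
E (energy) has dimensions [L^2 M T^-2].

Left side: [I^-1 M T^-2]
Right side: [M T^-2]

The two sides have different dimensions, so the equation is NOT dimensionally consistent.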